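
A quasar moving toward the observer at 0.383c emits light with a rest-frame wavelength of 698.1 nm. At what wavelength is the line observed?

Relativistic Doppler for wavelength: λ' = λ₀ · √((1 − β)/(1 + β)).
λ' = 698.1 × √(0.6170/1.3830) = 698.1 × 0.66793 ≈ 466.3 nm.

466.3 nm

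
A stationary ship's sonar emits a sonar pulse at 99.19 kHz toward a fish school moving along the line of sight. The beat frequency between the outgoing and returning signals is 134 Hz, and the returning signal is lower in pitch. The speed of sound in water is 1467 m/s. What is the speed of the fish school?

0.99 m/s

Double Doppler shift off a moving reflector: f₂ = f₀ · (v + u)/(v − u) (u > 0 toward emitter).
Returning signal is lower, so f₂ = f₀ − Δf = 99190 − 134 = 99056 Hz.
Rearranging, u = v · (f₂ − f₀)/(f₂ + f₀) = 1467 × -134/198246 ≈ -0.99 m/s.
So the fish school is moving at 0.99 m/s away from the emitter.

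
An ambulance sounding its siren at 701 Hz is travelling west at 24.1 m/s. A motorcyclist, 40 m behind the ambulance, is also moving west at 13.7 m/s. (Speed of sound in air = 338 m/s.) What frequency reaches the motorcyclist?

The motorcyclist is behind, so the ambulance is moving away from it while the motorcyclist is moving toward the ambulance.
Both move, so f' = f · (v + v_o)/(v + v_s).
f' = 701 × (338 + 13.7)/(338 + 24.1) = 701 × 351.7/362.1 ≈ 681 Hz.

681 Hz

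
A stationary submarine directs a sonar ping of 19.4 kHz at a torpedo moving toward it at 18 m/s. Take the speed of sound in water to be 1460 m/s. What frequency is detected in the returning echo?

At the torpedo (a moving observer), f₁ = f₀ · (v + u)/v = 19.4 × 1478/1460 ≈ 19.64 kHz.
On reflection it acts as a source moving toward the stationary detector: f₂ = f₁ · v/(v − u) = 19.64 × 1460/1442 ≈ 19.88 kHz.

19.88 kHz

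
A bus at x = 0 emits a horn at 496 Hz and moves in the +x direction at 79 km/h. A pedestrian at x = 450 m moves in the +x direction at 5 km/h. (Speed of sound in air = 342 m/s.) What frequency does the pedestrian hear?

528 Hz

79 km/h = 21.94 m/s; 5 km/h = 1.389 m/s.
The observer lies on the +x side, so the source is heading toward the observer and the observer is heading away from the source.
With source approaching and observer receding, f' = f · (v − v_o)/(v − v_s).
f' = 496 × (342 − 1.389)/(342 − 21.94) = 496 × 340.61/320.06 ≈ 528 Hz.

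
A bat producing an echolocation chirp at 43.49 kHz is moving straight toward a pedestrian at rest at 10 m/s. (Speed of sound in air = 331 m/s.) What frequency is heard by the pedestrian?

44.8 kHz

Only the source moves, toward the listener, so f' = f · v/(v − v_s).
f' = 43.49 × 331/(331 − 10) = 43.49 × 331/321 ≈ 44.8 kHz.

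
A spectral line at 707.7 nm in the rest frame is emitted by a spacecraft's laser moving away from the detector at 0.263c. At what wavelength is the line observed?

926.4 nm

Relativistic Doppler for wavelength: λ' = λ₀ · √((1 + β)/(1 − β)).
λ' = 707.7 × √(1.2630/0.7370) = 707.7 × 1.30909 ≈ 926.4 nm.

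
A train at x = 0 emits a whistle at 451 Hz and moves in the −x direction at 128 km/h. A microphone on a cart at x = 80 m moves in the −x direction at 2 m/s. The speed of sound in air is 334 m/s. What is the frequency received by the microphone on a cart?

128 km/h = 35.56 m/s.
The observer lies on the +x side, so the source is heading away from the observer and the observer is heading toward the source.
With source receding and observer approaching, f' = f · (v + v_o)/(v + v_s).
f' = 451 × (334 + 2)/(334 + 35.56) = 451 × 336/369.56 ≈ 410 Hz.

410 Hz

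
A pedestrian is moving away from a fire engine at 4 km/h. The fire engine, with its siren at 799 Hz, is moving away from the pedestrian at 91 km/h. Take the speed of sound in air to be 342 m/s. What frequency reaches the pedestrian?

91 km/h = 25.28 m/s; 4 km/h = 1.111 m/s.
With source receding and observer receding, f' = f · (v − v_o)/(v + v_s).
f' = 799 × (342 − 1.111)/(342 + 25.28) = 799 × 340.89/367.28 ≈ 742 Hz.

742 Hz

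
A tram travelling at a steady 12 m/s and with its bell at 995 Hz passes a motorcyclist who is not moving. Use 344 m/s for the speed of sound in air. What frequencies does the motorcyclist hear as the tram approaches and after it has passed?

1031 Hz approaching; 961 Hz receding

Approaching: f₁ = f · v/(v − v_s) = 995 × 344/332 ≈ 1031 Hz.
Receding: f₂ = f · v/(v + v_s) = 995 × 344/356 ≈ 961 Hz.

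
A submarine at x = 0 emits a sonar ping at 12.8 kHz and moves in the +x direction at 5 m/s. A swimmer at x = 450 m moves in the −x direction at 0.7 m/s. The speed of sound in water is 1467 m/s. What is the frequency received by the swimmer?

12.85 kHz

The observer lies on the +x side, so the source is heading toward the observer and the observer is heading toward the source.
With source approaching and observer approaching, f' = f · (v + v_o)/(v − v_s).
f' = 12.8 × (1467 + 0.7)/(1467 − 5) = 12.8 × 1467.7/1462 ≈ 12.85 kHz.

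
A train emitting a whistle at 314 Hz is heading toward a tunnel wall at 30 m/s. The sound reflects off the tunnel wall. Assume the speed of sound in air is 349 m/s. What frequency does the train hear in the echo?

The tunnel wall receives the sound from a moving source: f₁ = f₀ · v/(v − v_e) = 314 × 349/319 ≈ 344 Hz.
On the return leg the train is a moving observer: f₂ = f₁ · (v + v_e)/v = 344 × 379/349 ≈ 373 Hz.
Equivalently f₂ = f₀ · (v + v_e)/(v − v_e).

373 Hz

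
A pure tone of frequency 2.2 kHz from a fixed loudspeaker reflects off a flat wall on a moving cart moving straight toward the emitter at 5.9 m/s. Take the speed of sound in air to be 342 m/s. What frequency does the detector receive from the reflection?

2.28 kHz

At the flat wall on a moving cart (a moving observer), f₁ = f₀ · (v + u)/v = 2.2 × 347.9/342 ≈ 2.24 kHz.
On reflection it acts as a source moving toward the stationary detector: f₂ = f₁ · v/(v − u) = 2.24 × 342/336.1 ≈ 2.28 kHz.
Equivalently f₂ = f₀ · (v + u)/(v − u).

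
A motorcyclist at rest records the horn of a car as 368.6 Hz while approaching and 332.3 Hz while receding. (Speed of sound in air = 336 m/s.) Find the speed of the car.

17.4 m/s

f₁/f₂ = (v + v_s)/(v − v_s), so v_s = v · (f₁ − f₂)/(f₁ + f₂).
v_s = 336 × (368.6 − 332.3)/(368.6 + 332.3) = 336 × 36.3/700.9 ≈ 17.4 m/s.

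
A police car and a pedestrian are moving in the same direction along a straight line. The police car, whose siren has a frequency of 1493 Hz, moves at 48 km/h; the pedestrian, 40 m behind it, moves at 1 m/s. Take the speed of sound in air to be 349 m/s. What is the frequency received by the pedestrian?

48 km/h = 13.33 m/s.
The pedestrian is behind, so the police car is moving away from it while the pedestrian is moving toward the police car.
Both move, so f' = f · (v + v_o)/(v + v_s).
f' = 1493 × (349 + 1)/(349 + 13.33) = 1493 × 350/362.33 ≈ 1442 Hz.

1442 Hz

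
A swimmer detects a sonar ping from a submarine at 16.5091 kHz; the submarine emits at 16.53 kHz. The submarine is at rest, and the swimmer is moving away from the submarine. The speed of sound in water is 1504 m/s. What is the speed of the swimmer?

1.90 m/s

f' = f · (v − v_o)/v ⇒ v_o = v · |f'/f − 1|.
v_o = 1504 × |16.5091/16.53 − 1| = 1504 × 0.001264 ≈ 1.90 m/s.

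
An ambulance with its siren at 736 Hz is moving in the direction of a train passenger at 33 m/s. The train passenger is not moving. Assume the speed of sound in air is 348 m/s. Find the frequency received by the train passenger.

813 Hz

Only the source moves, toward the listener, so f' = f · v/(v − v_s).
f' = 736 × 348/(348 − 33) = 736 × 348/315 ≈ 813 Hz.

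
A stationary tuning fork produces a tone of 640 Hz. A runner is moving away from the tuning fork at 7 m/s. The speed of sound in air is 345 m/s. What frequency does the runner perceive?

627 Hz

Only the observer moves, away from the source, so f' = f · (v − v_o)/v.
f' = 640 × (345 − 7)/345 = 640 × 338/345 ≈ 627 Hz.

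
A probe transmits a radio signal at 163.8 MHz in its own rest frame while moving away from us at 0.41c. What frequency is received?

106.0 MHz

Relativistic Doppler for frequency: f' = f₀ · √((1 − β)/(1 + β)).
f' = 163.8 × √(0.5900/1.4100) = 163.8 × 0.64687 ≈ 106.0 MHz.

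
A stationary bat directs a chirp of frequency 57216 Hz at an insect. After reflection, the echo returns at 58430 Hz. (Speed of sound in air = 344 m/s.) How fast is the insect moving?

Double Doppler shift off a moving reflector: f₂ = f₀ · (v + u)/(v − u) (u > 0 toward emitter).
Rearranging, u = v · (f₂ − f₀)/(f₂ + f₀) = 344 × 1214/115646 ≈ 3.6 m/s.
So the insect is moving at 3.6 m/s toward the emitter.

3.6 m/s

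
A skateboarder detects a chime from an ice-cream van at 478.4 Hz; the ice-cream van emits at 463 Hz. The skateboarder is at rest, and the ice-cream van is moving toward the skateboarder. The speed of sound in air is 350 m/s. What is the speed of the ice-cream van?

f' = f · v/(v − v_s) ⇒ v_s = v · |1 − f/f'|.
v_s = 350 × |1 − 463/478.4| = 350 × 0.03219 ≈ 11.3 m/s.

11.3 m/s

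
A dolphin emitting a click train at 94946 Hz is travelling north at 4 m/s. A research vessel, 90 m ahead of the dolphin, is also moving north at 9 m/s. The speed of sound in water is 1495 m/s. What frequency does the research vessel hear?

94628 Hz

The research vessel is ahead, so the dolphin is moving toward it while the research vessel is moving away from the dolphin.
With source approaching and observer receding, f' = f · (v − v_o)/(v − v_s).
f' = 94946 × (1495 − 9)/(1495 − 4) = 94946 × 1486/1491 ≈ 94628 Hz.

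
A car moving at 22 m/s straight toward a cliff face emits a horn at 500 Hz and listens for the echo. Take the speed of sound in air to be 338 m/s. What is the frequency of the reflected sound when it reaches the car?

The cliff face receives the sound from a moving source: f₁ = f₀ · v/(v − v_e) = 500 × 338/316 ≈ 535 Hz.
On the return leg the car is a moving observer: f₂ = f₁ · (v + v_e)/v = 535 × 360/338 ≈ 570 Hz.
Equivalently f₂ = f₀ · (v + v_e)/(v − v_e).

570 Hz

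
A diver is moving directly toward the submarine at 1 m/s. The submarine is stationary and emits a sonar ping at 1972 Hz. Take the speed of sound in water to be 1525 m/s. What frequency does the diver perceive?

Only the observer moves, toward the source, so f' = f · (v + v_o)/v.
f' = 1972 × (1525 + 1)/1525 = 1972 × 1526/1525 ≈ 1973 Hz.

1973 Hz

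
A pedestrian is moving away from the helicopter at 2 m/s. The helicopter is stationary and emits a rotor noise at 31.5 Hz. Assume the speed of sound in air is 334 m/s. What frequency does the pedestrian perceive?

31.3 Hz

Only the observer moves, away from the source, so f' = f · (v − v_o)/v.
f' = 31.5 × (334 − 2)/334 = 31.5 × 332/334 ≈ 31.3 Hz.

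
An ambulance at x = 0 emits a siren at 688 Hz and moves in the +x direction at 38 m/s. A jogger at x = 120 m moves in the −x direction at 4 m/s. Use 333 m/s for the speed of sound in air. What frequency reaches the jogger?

786 Hz

The observer lies on the +x side, so the source is heading toward the observer and the observer is heading toward the source.
Both move, so f' = f · (v + v_o)/(v − v_s).
f' = 688 × (333 + 4)/(333 − 38) = 688 × 337/295 ≈ 786 Hz.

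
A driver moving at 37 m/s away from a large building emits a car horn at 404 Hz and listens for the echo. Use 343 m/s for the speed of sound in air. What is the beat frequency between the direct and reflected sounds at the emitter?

79 Hz

The large building receives the sound from a moving source: f₁ = f₀ · v/(v + v_e) = 404 × 343/380 ≈ 364.7 Hz.
On the return leg the driver is a moving observer: f₂ = f₁ · (v − v_e)/v = 364.7 × 306/343 ≈ 325.3 Hz.
Equivalently f₂ = f₀ · (v − v_e)/(v + v_e).
Beat against the emitted tone: |f₂ − f₀| = 2v_e·f₀/(v + v_e) = 2 × 37 × 404/380 ≈ 79 Hz.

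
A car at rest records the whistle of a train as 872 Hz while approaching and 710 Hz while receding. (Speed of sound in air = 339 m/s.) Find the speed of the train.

35 m/s

f₁/f₂ = (v + v_s)/(v − v_s), so v_s = v · (f₁ − f₂)/(f₁ + f₂).
v_s = 339 × (872 − 710)/(872 + 710) = 339 × 162/1582 ≈ 35 m/s.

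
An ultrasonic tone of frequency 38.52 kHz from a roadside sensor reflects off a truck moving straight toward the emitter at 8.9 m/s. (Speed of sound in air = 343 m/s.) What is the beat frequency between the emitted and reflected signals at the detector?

2052 Hz

The truck first receives the wave as a moving observer: f₁ = f₀ · (v + u)/v = 38.52 × (343 + 8.9)/343 ≈ 39.519 kHz.
The reflection then acts as a moving source: f₂ = f₁ · v/(v − u) ≈ 40.572 kHz.
Equivalently f₂ = f₀ · (v + u)/(v − u).
Beat frequency (with f₀ = 38520 Hz): |f₂ − f₀| = 2u·f₀/(v − u) = 2 × 8.9 × 38520/334.1 ≈ 2052 Hz.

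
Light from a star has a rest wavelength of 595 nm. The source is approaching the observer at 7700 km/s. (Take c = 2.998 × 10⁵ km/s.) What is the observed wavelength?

579.9 nm

β = v/c = 7700/299800 = 0.0257.
Relativistic Doppler for wavelength: λ' = λ₀ · √((1 − β)/(1 + β)).
λ' = 595 × √(0.9743/1.0257) = 595 × 0.97464 ≈ 579.9 nm.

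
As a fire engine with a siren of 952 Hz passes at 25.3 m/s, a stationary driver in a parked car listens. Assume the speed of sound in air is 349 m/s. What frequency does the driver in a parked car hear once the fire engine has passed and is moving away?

888 Hz

Receding: f₂ = f · v/(v + v_s) = 952 × 349/374.3 ≈ 888 Hz.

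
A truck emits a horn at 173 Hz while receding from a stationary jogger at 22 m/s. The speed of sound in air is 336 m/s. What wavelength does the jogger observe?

With the source moving away from a stationary observer, f' = f · v/(v + v_s).
f' = 173 × 336/(336 + 22) ≈ 162 Hz.
λ' = v/f' = 336/162.369 ≈ 2.07 m.

2.07 m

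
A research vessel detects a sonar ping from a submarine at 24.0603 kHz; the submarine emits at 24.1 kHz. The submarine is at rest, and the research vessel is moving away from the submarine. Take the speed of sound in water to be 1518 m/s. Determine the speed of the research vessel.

f' = f · (v − v_o)/v ⇒ v_o = v · |f'/f − 1|.
v_o = 1518 × |24.0603/24.1 − 1| = 1518 × 0.001647 ≈ 2.50 m/s.

2.50 m/s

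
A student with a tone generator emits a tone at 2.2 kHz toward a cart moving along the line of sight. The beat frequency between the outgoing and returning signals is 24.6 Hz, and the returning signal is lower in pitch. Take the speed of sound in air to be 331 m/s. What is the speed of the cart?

1.86 m/s

Double Doppler shift off a moving reflector: f₂ = f₀ · (v + u)/(v − u) (u > 0 toward emitter).
Returning signal is lower, so f₂ = f₀ − Δf = 2200 − 24.6 = 2175.4 Hz.
Rearranging, u = v · (f₂ − f₀)/(f₂ + f₀) = 331 × -24.6/4375.4 ≈ -1.86 m/s.
So the cart is moving at 1.86 m/s away from the emitter.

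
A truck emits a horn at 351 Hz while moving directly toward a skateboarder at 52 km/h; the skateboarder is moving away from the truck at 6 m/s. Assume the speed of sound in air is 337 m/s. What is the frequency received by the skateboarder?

360 Hz

52 km/h = 14.44 m/s.
Both move, so f' = f · (v − v_o)/(v − v_s).
f' = 351 × (337 − 6)/(337 − 14.44) = 351 × 331/322.56 ≈ 360 Hz.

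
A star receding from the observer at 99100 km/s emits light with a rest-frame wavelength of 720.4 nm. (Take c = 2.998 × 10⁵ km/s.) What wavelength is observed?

β = v/c = 99100/299800 = 0.3306.
Relativistic Doppler for wavelength: λ' = λ₀ · √((1 + β)/(1 − β)).
λ' = 720.4 × √(1.3306/0.6694) = 720.4 × 1.40980 ≈ 1015.6 nm.

1015.6 nm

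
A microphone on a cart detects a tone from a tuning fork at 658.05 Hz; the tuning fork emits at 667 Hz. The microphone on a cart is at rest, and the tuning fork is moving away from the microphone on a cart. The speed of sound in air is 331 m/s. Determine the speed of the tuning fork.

f' = f · v/(v + v_s) ⇒ v_s = v · |1 − f/f'|.
v_s = 331 × |1 − 667/658.05| = 331 × 0.0136 ≈ 4.5 m/s.

4.5 m/s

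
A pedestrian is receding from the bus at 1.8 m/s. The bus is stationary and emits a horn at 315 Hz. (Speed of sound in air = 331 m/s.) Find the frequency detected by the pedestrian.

313 Hz

Moving observer, stationary source: f' = f · (v − v_o)/v.
f' = 315 × (331 − 1.8)/331 = 315 × 329.2/331 ≈ 313 Hz.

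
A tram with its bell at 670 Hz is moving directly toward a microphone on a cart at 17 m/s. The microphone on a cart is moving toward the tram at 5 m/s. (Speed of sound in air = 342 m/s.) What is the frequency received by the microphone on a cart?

With source approaching and observer approaching, f' = f · (v + v_o)/(v − v_s).
f' = 670 × (342 + 5)/(342 − 17) = 670 × 347/325 ≈ 715 Hz.

715 Hz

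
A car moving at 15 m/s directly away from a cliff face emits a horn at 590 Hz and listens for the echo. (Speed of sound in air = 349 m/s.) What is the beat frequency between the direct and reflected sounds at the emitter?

The cliff face receives the sound from a moving source: f₁ = f₀ · v/(v + v_e) = 590 × 349/364 ≈ 565.7 Hz.
On the return leg the car is a moving observer: f₂ = f₁ · (v − v_e)/v = 565.7 × 334/349 ≈ 541.4 Hz.
Equivalently f₂ = f₀ · (v − v_e)/(v + v_e).
Beat against the emitted tone: |f₂ − f₀| = 2v_e·f₀/(v + v_e) = 2 × 15 × 590/364 ≈ 48.6 Hz.

48.6 Hz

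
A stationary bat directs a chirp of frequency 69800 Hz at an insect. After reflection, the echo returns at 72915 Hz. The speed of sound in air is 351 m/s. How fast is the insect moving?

Double Doppler shift off a moving reflector: f₂ = f₀ · (v + u)/(v − u) (u > 0 toward emitter).
Rearranging, u = v · (f₂ − f₀)/(f₂ + f₀) = 351 × 3115/142715 ≈ 7.7 m/s.
So the insect is moving at 7.7 m/s toward the emitter.

7.7 m/s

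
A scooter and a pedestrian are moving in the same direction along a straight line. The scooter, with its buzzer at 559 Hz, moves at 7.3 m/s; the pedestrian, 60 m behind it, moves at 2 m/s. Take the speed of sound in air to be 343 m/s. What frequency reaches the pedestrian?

The pedestrian is behind, so the scooter is moving away from it while the pedestrian is moving toward the scooter.
With source receding and observer approaching, f' = f · (v + v_o)/(v + v_s).
f' = 559 × (343 + 2)/(343 + 7.3) = 559 × 345/350.3 ≈ 551 Hz.

551 Hz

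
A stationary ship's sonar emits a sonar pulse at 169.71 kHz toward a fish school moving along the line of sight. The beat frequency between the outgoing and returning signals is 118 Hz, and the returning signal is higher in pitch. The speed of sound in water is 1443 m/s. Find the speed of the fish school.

Double Doppler shift off a moving reflector: f₂ = f₀ · (v + u)/(v − u) (u > 0 toward emitter).
Returning signal is higher, so f₂ = f₀ + Δf = 169710 + 118 = 169828 Hz.
Rearranging, u = v · (f₂ − f₀)/(f₂ + f₀) = 1443 × 118/339538 ≈ 0.50 m/s.
So the fish school is moving at 0.50 m/s toward the emitter.

0.50 m/s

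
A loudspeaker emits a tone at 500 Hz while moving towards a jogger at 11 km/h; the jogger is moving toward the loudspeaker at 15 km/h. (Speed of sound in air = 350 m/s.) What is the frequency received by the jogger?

510 Hz

11 km/h = 3.056 m/s; 15 km/h = 4.167 m/s.
General Doppler shift: f' = f · (v + v_o)/(v − v_s).
f' = 500 × (350 + 4.167)/(350 − 3.056) = 500 × 354.17/346.94 ≈ 510 Hz.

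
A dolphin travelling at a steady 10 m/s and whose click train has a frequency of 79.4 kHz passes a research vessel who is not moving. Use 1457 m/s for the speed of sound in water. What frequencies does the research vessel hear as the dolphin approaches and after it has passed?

Approaching: f₁ = f · v/(v − v_s) = 79.4 × 1457/1447 ≈ 79.9 kHz.
Receding: f₂ = f · v/(v + v_s) = 79.4 × 1457/1467 ≈ 78.9 kHz.

79.9 kHz approaching; 78.9 kHz receding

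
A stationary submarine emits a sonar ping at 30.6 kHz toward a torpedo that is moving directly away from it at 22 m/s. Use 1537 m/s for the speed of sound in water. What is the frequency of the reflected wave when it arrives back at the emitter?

29.7 kHz

The torpedo first receives the wave as a moving observer: f₁ = f₀ · (v − u)/v = 30.6 × (1537 − 22)/1537 ≈ 30.2 kHz.
The reflection then acts as a moving source: f₂ = f₁ · v/(v + u) ≈ 29.7 kHz.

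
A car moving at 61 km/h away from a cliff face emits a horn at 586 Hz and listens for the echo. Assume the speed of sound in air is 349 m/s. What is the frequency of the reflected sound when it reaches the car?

61 km/h = 16.94 m/s.
The cliff face receives the sound from a moving source: f₁ = f₀ · v/(v + v_e) = 586 × 349/365.94 ≈ 559 Hz.
On the return leg the car is a moving observer: f₂ = f₁ · (v − v_e)/v = 559 × 332.06/349 ≈ 532 Hz.
Equivalently f₂ = f₀ · (v − v_e)/(v + v_e).

532 Hz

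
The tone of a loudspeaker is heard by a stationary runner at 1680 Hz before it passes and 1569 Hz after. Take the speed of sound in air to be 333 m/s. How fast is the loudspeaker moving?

f₁/f₂ = (v + v_s)/(v − v_s), so v_s = v · (f₁ − f₂)/(f₁ + f₂).
v_s = 333 × (1680 − 1569)/(1680 + 1569) = 333 × 111/3249 ≈ 11.4 m/s.

11.4 m/s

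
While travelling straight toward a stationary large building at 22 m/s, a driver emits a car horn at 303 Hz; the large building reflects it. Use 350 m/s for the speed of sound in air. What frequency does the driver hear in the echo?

The large building receives the sound from a moving source: f₁ = f₀ · v/(v − v_e) = 303 × 350/328 ≈ 323 Hz.
On the return leg the driver is a moving observer: f₂ = f₁ · (v + v_e)/v = 323 × 372/350 ≈ 344 Hz.

344 Hz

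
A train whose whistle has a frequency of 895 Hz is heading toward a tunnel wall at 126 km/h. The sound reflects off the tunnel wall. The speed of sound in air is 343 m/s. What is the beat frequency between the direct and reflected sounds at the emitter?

203 Hz

126 km/h = 35 m/s.
The tunnel wall receives the sound from a moving source: f₁ = f₀ · v/(v − v_e) = 895 × 343/308 ≈ 997 Hz.
On the return leg the train is a moving observer: f₂ = f₁ · (v + v_e)/v = 997 × 378/343 ≈ 1098 Hz.
Beat against the emitted tone: |f₂ − f₀| = 2v_e·f₀/(v − v_e) = 2 × 35 × 895/308 ≈ 203 Hz.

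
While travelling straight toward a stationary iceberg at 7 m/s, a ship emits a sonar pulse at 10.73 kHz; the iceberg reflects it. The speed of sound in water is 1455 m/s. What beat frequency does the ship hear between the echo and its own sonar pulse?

The iceberg receives the sound from a moving source: f₁ = f₀ · v/(v − v_e) = 10.73 × 1455/1448 ≈ 10.7819 kHz.
On the return leg the ship is a moving observer: f₂ = f₁ · (v + v_e)/v = 10.7819 × 1462/1455 ≈ 10.8337 kHz.
Beat against the emitted tone (with f₀ = 10730 Hz): |f₂ − f₀| = 2v_e·f₀/(v − v_e) = 2 × 7 × 10730/1448 ≈ 104 Hz.

104 Hz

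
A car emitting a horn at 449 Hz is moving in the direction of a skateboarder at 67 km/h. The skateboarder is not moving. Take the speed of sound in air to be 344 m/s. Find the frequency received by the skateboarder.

67 km/h = 18.61 m/s.
With the source moving toward a stationary observer, f' = f · v/(v − v_s).
f' = 449 × 344/(344 − 18.61) = 449 × 344/325.4 ≈ 475 Hz.

475 Hz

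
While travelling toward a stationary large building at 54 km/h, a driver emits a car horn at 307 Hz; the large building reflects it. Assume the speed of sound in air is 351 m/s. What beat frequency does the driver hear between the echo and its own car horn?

27.4 Hz

54 km/h = 15 m/s.
The large building receives the sound from a moving source: f₁ = f₀ · v/(v − v_e) = 307 × 351/336 ≈ 320.7 Hz.
On the return leg the driver is a moving observer: f₂ = f₁ · (v + v_e)/v = 320.7 × 366/351 ≈ 334.4 Hz.
Beat against the emitted tone: |f₂ − f₀| = 2v_e·f₀/(v − v_e) = 2 × 15 × 307/336 ≈ 27.4 Hz.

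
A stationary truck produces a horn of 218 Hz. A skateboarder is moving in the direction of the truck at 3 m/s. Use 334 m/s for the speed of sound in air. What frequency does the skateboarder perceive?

220 Hz

Moving observer, stationary source: f' = f · (v + v_o)/v.
f' = 218 × (334 + 3)/334 = 218 × 337/334 ≈ 220 Hz.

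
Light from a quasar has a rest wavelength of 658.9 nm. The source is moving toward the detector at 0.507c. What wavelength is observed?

Relativistic Doppler for wavelength: λ' = λ₀ · √((1 − β)/(1 + β)).
λ' = 658.9 × √(0.4930/1.5070) = 658.9 × 0.57196 ≈ 376.9 nm.

376.9 nm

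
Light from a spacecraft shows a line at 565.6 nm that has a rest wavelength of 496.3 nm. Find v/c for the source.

0.130c

λ'/λ₀ = 1.1396 > 1 (redshift), so the source is receding.
λ'/λ₀ = √((1 + β)/(1 − β)) for a receding source ⇒ β = (r² − 1)/(r² + 1) with r = λ'/λ₀.
β = (1.2988 − 1)/(1.2988 + 1) ≈ 0.130.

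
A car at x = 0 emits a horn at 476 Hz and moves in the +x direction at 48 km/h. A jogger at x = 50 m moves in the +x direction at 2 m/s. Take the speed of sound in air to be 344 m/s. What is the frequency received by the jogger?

48 km/h = 13.33 m/s.
The observer lies on the +x side, so the source is heading toward the observer and the observer is heading away from the source.
General Doppler shift: f' = f · (v − v_o)/(v − v_s).
f' = 476 × (344 − 2)/(344 − 13.33) = 476 × 342/330.67 ≈ 492 Hz.

492 Hz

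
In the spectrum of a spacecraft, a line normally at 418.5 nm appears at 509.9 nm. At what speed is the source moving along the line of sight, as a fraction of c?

λ'/λ₀ = 1.2184 > 1 (redshift), so the source is receding.
λ'/λ₀ = √((1 + β)/(1 − β)) for a receding source ⇒ β = (r² − 1)/(r² + 1) with r = λ'/λ₀.
β = (1.4845 − 1)/(1.4845 + 1) ≈ 0.195.

0.195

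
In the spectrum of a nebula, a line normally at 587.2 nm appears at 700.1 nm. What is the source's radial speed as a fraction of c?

λ'/λ₀ = 1.1923 > 1 (redshift), so the source is receding.
λ'/λ₀ = √((1 + β)/(1 − β)) for a receding source ⇒ β = (r² − 1)/(r² + 1) with r = λ'/λ₀.
β = (1.4215 − 1)/(1.4215 + 1) ≈ 0.174.

0.174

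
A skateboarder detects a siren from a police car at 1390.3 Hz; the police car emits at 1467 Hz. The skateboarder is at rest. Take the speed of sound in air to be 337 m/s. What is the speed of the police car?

18.6 m/s

f' < f, so the police car is receding.
f' = f · v/(v + v_s) ⇒ v_s = v · |1 − f/f'|.
v_s = 337 × |1 − 1467/1390.3| = 337 × 0.05517 ≈ 18.6 m/s.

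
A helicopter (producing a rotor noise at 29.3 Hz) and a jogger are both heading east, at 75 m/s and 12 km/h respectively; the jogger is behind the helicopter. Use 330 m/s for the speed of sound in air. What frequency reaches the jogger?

24.1 Hz

12 km/h = 3.333 m/s.
The jogger is behind, so the helicopter is moving away from it while the jogger is moving toward the helicopter.
With source receding and observer approaching, f' = f · (v + v_o)/(v + v_s).
f' = 29.3 × (330 + 3.333)/(330 + 75) = 29.3 × 333.33/405 ≈ 24.1 Hz.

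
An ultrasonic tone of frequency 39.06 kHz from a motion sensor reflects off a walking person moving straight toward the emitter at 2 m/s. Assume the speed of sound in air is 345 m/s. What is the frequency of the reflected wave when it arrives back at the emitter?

At the walking person (a moving observer), f₁ = f₀ · (v + u)/v = 39.06 × 347/345 ≈ 39.3 kHz.
On reflection it acts as a source moving toward the stationary detector: f₂ = f₁ · v/(v − u) = 39.3 × 345/343 ≈ 39.5 kHz.

39.5 kHz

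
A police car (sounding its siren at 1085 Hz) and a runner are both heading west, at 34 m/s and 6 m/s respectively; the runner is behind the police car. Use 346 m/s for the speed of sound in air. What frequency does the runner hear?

The runner is behind, so the police car is moving away from it while the runner is moving toward the police car.
Both move, so f' = f · (v + v_o)/(v + v_s).
f' = 1085 × (346 + 6)/(346 + 34) = 1085 × 352/380 ≈ 1005 Hz.

1005 Hz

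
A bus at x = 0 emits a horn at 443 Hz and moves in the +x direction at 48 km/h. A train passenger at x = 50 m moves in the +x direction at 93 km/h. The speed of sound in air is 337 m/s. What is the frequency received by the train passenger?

48 km/h = 13.33 m/s; 93 km/h = 25.83 m/s.
The observer lies on the +x side, so the source is heading toward the observer and the observer is heading away from the source.
With source approaching and observer receding, f' = f · (v − v_o)/(v − v_s).
f' = 443 × (337 − 25.83)/(337 − 13.33) = 443 × 311.17/323.67 ≈ 426 Hz.

426 Hz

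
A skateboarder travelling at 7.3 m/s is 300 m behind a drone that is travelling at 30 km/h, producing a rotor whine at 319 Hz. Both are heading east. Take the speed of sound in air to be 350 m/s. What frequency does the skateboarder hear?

318 Hz

30 km/h = 8.333 m/s.
The skateboarder is behind, so the drone is moving away from it while the skateboarder is moving toward the drone.
General Doppler shift: f' = f · (v + v_o)/(v + v_s).
f' = 319 × (350 + 7.3)/(350 + 8.333) = 319 × 357.3/358.33 ≈ 318 Hz.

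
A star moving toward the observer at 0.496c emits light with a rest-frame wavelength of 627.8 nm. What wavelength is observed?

Relativistic Doppler for wavelength: λ' = λ₀ · √((1 − β)/(1 + β)).
λ' = 627.8 × √(0.5040/1.4960) = 627.8 × 0.58043 ≈ 364.4 nm.

364.4 nm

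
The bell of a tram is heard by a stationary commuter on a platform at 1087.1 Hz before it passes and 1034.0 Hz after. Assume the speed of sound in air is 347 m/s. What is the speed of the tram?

8.7 m/s

f₁/f₂ = (v + v_s)/(v − v_s), so v_s = v · (f₁ − f₂)/(f₁ + f₂).
v_s = 347 × (1087.1 − 1034.0)/(1087.1 + 1034.0) = 347 × 53.1/2121.1 ≈ 8.7 m/s.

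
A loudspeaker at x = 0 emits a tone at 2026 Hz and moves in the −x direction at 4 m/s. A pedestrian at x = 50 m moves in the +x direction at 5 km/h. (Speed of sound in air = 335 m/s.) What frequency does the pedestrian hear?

1994 Hz

5 km/h = 1.389 m/s.
The observer lies on the +x side, so the source is heading away from the observer and the observer is heading away from the source.
Both move, so f' = f · (v − v_o)/(v + v_s).
f' = 2026 × (335 − 1.389)/(335 + 4) = 2026 × 333.61/339 ≈ 1994 Hz.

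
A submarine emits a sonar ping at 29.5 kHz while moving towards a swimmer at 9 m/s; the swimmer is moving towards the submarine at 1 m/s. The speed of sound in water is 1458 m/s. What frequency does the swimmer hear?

With source approaching and observer approaching, f' = f · (v + v_o)/(v − v_s).
f' = 29.5 × (1458 + 1)/(1458 − 9) = 29.5 × 1459/1449 ≈ 29.7 kHz.

29.7 kHz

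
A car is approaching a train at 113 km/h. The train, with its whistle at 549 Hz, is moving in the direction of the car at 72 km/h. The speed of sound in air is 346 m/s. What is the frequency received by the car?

636 Hz

72 km/h = 20 m/s; 113 km/h = 31.39 m/s.
General Doppler shift: f' = f · (v + v_o)/(v − v_s).
f' = 549 × (346 + 31.39)/(346 − 20) = 549 × 377.39/326 ≈ 636 Hz.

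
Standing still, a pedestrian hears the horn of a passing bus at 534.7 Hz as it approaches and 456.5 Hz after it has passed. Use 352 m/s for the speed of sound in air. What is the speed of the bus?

28 m/s

f₁/f₂ = (v + v_s)/(v − v_s), so v_s = v · (f₁ − f₂)/(f₁ + f₂).
v_s = 352 × (534.7 − 456.5)/(534.7 + 456.5) = 352 × 78.2/991.2 ≈ 28 m/s.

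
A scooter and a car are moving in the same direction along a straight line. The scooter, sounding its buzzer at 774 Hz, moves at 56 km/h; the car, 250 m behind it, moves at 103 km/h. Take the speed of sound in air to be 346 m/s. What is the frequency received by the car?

56 km/h = 15.56 m/s; 103 km/h = 28.61 m/s.
The car is behind, so the scooter is moving away from it while the car is moving toward the scooter.
Both move, so f' = f · (v + v_o)/(v + v_s).
f' = 774 × (346 + 28.61)/(346 + 15.56) = 774 × 374.61/361.56 ≈ 802 Hz.

802 Hz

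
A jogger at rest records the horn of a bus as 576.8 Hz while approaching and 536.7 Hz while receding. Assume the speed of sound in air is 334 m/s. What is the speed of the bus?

12.0 m/s

f₁/f₂ = (v + v_s)/(v − v_s), so v_s = v · (f₁ − f₂)/(f₁ + f₂).
v_s = 334 × (576.8 − 536.7)/(576.8 + 536.7) = 334 × 40.1/1113.5 ≈ 12.0 m/s.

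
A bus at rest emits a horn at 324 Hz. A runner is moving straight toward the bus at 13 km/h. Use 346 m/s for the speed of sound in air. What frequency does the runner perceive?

327 Hz

13 km/h = 3.611 m/s.
Moving observer, stationary source: f' = f · (v + v_o)/v.
f' = 324 × (346 + 3.611)/346 = 324 × 349.61/346 ≈ 327 Hz.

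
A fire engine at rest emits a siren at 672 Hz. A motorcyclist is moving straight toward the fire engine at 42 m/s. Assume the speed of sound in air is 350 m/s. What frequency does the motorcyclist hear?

Moving observer, stationary source: f' = f · (v + v_o)/v.
f' = 672 × (350 + 42)/350 = 672 × 392/350 ≈ 753 Hz.

753 Hz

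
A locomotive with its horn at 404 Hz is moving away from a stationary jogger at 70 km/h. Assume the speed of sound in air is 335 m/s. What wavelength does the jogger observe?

70 km/h = 19.44 m/s.
Only the source moves, away from the listener, so f' = f · v/(v + v_s).
f' = 404 × 335/(335 + 19.44) ≈ 382 Hz.
λ' = v/f' = 335/381.837 ≈ 87.7 cm.

87.7 cm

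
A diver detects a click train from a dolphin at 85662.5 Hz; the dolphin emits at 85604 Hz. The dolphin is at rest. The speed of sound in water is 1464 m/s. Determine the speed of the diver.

f' > f, so the diver is approaching.
f' = f · (v + v_o)/v ⇒ v_o = v · |f'/f − 1|.
v_o = 1464 × |85662.5/85604 − 1| = 1464 × 0.0006834 ≈ 1.00 m/s.

1.00 m/s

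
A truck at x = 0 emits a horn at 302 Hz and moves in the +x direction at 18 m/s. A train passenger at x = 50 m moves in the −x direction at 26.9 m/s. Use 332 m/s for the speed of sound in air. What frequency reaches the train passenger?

The observer lies on the +x side, so the source is heading toward the observer and the observer is heading toward the source.
Both move, so f' = f · (v + v_o)/(v − v_s).
f' = 302 × (332 + 26.9)/(332 − 18) = 302 × 358.9/314 ≈ 345 Hz.

345 Hz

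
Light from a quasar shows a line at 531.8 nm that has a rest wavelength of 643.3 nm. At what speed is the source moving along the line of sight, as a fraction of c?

λ'/λ₀ = 0.8267 < 1 (blueshift), so the source is approaching.
λ'/λ₀ = √((1 − β)/(1 + β)) for an approaching source ⇒ β = (1 − r²)/(1 + r²) with r = λ'/λ₀.
β = (1 − 0.6834)/(1 + 0.6834) ≈ 0.188.

0.188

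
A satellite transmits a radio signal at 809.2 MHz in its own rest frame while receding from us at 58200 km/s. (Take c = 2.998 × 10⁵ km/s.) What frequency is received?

β = v/c = 58200/299800 = 0.1941.
Relativistic Doppler for frequency: f' = f₀ · √((1 − β)/(1 + β)).
f' = 809.2 × √(0.8059/1.1941) = 809.2 × 0.82150 ≈ 664.8 MHz.

664.8 MHz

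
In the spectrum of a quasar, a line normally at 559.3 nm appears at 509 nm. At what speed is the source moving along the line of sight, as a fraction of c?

0.094

λ'/λ₀ = 0.9101 < 1 (blueshift), so the source is approaching.
λ'/λ₀ = √((1 − β)/(1 + β)) for an approaching source ⇒ β = (1 − r²)/(1 + r²) with r = λ'/λ₀.
β = (1 − 0.8282)/(1 + 0.8282) ≈ 0.094.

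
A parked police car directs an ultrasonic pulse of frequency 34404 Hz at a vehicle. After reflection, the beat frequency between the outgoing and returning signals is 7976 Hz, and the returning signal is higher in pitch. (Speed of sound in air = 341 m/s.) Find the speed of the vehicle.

35 m/s

Double Doppler shift off a moving reflector: f₂ = f₀ · (v + u)/(v − u) (u > 0 toward emitter).
Returning signal is higher, so f₂ = f₀ + Δf = 34404 + 7976 = 42380 Hz.
Rearranging, u = v · (f₂ − f₀)/(f₂ + f₀) = 341 × 7976/76784 ≈ 35 m/s.
So the vehicle is moving at 35 m/s toward the emitter.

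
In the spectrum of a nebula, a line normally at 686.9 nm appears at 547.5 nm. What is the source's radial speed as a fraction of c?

0.223

λ'/λ₀ = 0.7971 < 1 (blueshift), so the source is approaching.
λ'/λ₀ = √((1 − β)/(1 + β)) for an approaching source ⇒ β = (1 − r²)/(1 + r²) with r = λ'/λ₀.
β = (1 − 0.6353)/(1 + 0.6353) ≈ 0.223.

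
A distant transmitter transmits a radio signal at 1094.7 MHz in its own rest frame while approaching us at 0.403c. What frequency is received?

Relativistic Doppler for frequency: f' = f₀ · √((1 + β)/(1 − β)).
f' = 1094.7 × √(1.4030/0.5970) = 1094.7 × 1.53300 ≈ 1678.2 MHz.

1678.2 MHz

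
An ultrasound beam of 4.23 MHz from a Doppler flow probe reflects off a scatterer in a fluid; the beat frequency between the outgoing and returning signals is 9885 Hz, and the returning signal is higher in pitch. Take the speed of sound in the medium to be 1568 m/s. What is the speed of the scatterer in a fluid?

Double Doppler shift off a moving reflector: f₂ = f₀ · (v + u)/(v − u) (u > 0 toward emitter).
Returning signal is higher, so f₂ = f₀ + Δf = 4230000 + 9885 = 4239885 Hz.
Rearranging, u = v · (f₂ − f₀)/(f₂ + f₀) = 1568 × 9885/8469885 ≈ 1.83 m/s.
So the scatterer in a fluid is moving at 1.83 m/s toward the emitter.

1.83 m/s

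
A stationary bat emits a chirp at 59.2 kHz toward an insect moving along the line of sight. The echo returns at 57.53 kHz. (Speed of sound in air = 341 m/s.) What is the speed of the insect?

4.9 m/s

Double Doppler shift off a moving reflector: f₂ = f₀ · (v + u)/(v − u) (u > 0 toward emitter).
Rearranging, u = v · (f₂ − f₀)/(f₂ + f₀) = 341 × -1.67/116.73 ≈ -4.9 m/s.
So the insect is moving at 4.9 m/s away from the emitter.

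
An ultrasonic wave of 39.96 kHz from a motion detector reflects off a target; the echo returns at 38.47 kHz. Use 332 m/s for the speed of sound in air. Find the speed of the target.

Double Doppler shift off a moving reflector: f₂ = f₀ · (v + u)/(v − u) (u > 0 toward emitter).
Rearranging, u = v · (f₂ − f₀)/(f₂ + f₀) = 332 × -1.49/78.43 ≈ -6.3 m/s.
So the target is moving at 6.3 m/s away from the emitter.

6.3 m/s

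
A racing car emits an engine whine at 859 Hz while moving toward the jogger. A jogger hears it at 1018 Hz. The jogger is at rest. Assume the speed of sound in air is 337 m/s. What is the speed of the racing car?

f' = f · v/(v − v_s) ⇒ v_s = v · |1 − f/f'|.
v_s = 337 × |1 − 859/1018| = 337 × 0.1562 ≈ 53 m/s.

53 m/s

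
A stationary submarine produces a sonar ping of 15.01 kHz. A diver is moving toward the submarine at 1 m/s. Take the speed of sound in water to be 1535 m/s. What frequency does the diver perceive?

15.02 kHz

Moving observer, stationary source: f' = f · (v + v_o)/v.
f' = 15.01 × (1535 + 1)/1535 = 15.01 × 1536/1535 ≈ 15.02 kHz.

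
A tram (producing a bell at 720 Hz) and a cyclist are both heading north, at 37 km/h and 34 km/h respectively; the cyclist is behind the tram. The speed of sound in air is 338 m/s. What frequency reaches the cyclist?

37 km/h = 10.28 m/s; 34 km/h = 9.444 m/s.
The cyclist is behind, so the tram is moving away from it while the cyclist is moving toward the tram.
General Doppler shift: f' = f · (v + v_o)/(v + v_s).
f' = 720 × (338 + 9.444)/(338 + 10.28) = 720 × 347.44/348.28 ≈ 718 Hz.

718 Hz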